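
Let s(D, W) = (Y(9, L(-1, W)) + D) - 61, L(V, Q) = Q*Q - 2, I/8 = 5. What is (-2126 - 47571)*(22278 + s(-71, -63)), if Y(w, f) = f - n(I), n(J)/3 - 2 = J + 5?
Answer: -1290730484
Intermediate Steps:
I = 40 (I = 8*5 = 40)
n(J) = 21 + 3*J (n(J) = 6 + 3*(J + 5) = 6 + 3*(5 + J) = 6 + (15 + 3*J) = 21 + 3*J)
L(V, Q) = -2 + Q**2 (L(V, Q) = Q**2 - 2 = -2 + Q**2)
Y(w, f) = -141 + f (Y(w, f) = f - (21 + 3*40) = f - (21 + 120) = f - 1*141 = f - 141 = -141 + f)
s(D, W) = -204 + D + W**2 (s(D, W) = ((-141 + (-2 + W**2)) + D) - 61 = ((-143 + W**2) + D) - 61 = (-143 + D + W**2) - 61 = -204 + D + W**2)
(-2126 - 47571)*(22278 + s(-71, -63)) = (-2126 - 47571)*(22278 + (-204 - 71 + (-63)**2)) = -49697*(22278 + (-204 - 71 + 3969)) = -49697*(22278 + 3694) = -49697*25972 = -1290730484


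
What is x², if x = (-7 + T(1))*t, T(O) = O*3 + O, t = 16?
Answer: 2304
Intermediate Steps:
T(O) = 4*O (T(O) = 3*O + O = 4*O)
x = -48 (x = (-7 + 4*1)*16 = (-7 + 4)*16 = -3*16 = -48)
x² = (-48)² = 2304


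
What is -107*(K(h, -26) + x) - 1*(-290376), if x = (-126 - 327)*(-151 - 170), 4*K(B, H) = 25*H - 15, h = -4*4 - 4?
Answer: -61004105/4 ≈ -1.5251e+7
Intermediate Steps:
h = -20 (h = -16 - 4 = -20)
K(B, H) = -15/4 + 25*H/4 (K(B, H) = (25*H - 15)/4 = (-15 + 25*H)/4 = -15/4 + 25*H/4)
x = 145413 (x = -453*(-321) = 145413)
-107*(K(h, -26) + x) - 1*(-290376) = -107*((-15/4 + (25/4)*(-26)) + 145413) - 1*(-290376) = -107*((-15/4 - 325/2) + 145413) + 290376 = -107*(-665/4 + 145413) + 290376 = -107*580987/4 + 290376 = -62165609/4 + 290376 = -61004105/4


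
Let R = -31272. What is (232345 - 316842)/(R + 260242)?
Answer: -12071/32710 ≈ -0.36903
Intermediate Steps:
(232345 - 316842)/(R + 260242) = (232345 - 316842)/(-31272 + 260242) = -84497/228970 = -84497*1/228970 = -12071/32710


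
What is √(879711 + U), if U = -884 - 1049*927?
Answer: 2*I*√23399 ≈ 305.93*I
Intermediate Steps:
U = -973307 (U = -884 - 972423 = -973307)
√(879711 + U) = √(879711 - 973307) = √(-93596) = 2*I*√23399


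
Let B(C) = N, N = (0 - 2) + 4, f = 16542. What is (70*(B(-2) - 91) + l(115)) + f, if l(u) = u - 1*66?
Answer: 10361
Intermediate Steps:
N = 2 (N = -2 + 4 = 2)
B(C) = 2
l(u) = -66 + u (l(u) = u - 66 = -66 + u)
(70*(B(-2) - 91) + l(115)) + f = (70*(2 - 91) + (-66 + 115)) + 16542 = (70*(-89) + 49) + 16542 = (-6230 + 49) + 16542 = -6181 + 16542 = 10361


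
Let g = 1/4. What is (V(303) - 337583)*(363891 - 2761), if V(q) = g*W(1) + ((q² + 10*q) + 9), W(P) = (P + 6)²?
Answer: -175308933415/2 ≈ -8.7654e+10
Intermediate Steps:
g = ¼ ≈ 0.25000
W(P) = (6 + P)²
V(q) = 85/4 + q² + 10*q (V(q) = (6 + 1)²/4 + ((q² + 10*q) + 9) = (¼)*7² + (9 + q² + 10*q) = (¼)*49 + (9 + q² + 10*q) = 49/4 + (9 + q² + 10*q) = 85/4 + q² + 10*q)
(V(303) - 337583)*(363891 - 2761) = ((85/4 + 303² + 10*303) - 337583)*(363891 - 2761) = ((85/4 + 91809 + 3030) - 337583)*361130 = (379441/4 - 337583)*361130 = -970891/4*361130 = -175308933415/2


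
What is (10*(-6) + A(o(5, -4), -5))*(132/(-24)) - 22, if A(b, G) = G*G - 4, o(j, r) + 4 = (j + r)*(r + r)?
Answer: 385/2 ≈ 192.50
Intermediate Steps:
o(j, r) = -4 + 2*r*(j + r) (o(j, r) = -4 + (j + r)*(r + r) = -4 + (j + r)*(2*r) = -4 + 2*r*(j + r))
A(b, G) = -4 + G² (A(b, G) = G² - 4 = -4 + G²)
(10*(-6) + A(o(5, -4), -5))*(132/(-24)) - 22 = (10*(-6) + (-4 + (-5)²))*(132/(-24)) - 22 = (-60 + (-4 + 25))*(132*(-1/24)) - 22 = (-60 + 21)*(-11/2) - 22 = -39*(-11/2) - 22 = 429/2 - 22 = 385/2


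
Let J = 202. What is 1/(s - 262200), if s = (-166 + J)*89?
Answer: -1/258996 ≈ -3.8611e-6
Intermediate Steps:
s = 3204 (s = (-166 + 202)*89 = 36*89 = 3204)
1/(s - 262200) = 1/(3204 - 262200) = 1/(-258996) = -1/258996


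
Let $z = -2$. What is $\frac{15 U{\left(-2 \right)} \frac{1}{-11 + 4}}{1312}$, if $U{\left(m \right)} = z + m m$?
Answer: $- \frac{15}{4592} \approx -0.0032666$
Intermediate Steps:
$U{\left(m \right)} = -2 + m^{2}$ ($U{\left(m \right)} = -2 + m m = -2 + m^{2}$)
$\frac{15 U{\left(-2 \right)} \frac{1}{-11 + 4}}{1312} = \frac{15 \left(-2 + \left(-2\right)^{2}\right) \frac{1}{-11 + 4}}{1312} = \frac{15 \left(-2 + 4\right)}{-7} \cdot \frac{1}{1312} = 15 \cdot 2 \left(- \frac{1}{7}\right) \frac{1}{1312} = 30 \left(- \frac{1}{7}\right) \frac{1}{1312} = \left(- \frac{30}{7}\right) \frac{1}{1312} = - \frac{15}{4592}$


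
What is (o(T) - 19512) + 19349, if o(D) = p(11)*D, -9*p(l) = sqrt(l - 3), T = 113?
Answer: -163 - 226*sqrt(2)/9 ≈ -198.51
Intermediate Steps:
p(l) = -sqrt(-3 + l)/9 (p(l) = -sqrt(l - 3)/9 = -sqrt(-3 + l)/9)
o(D) = -2*D*sqrt(2)/9 (o(D) = (-sqrt(-3 + 11)/9)*D = (-2*sqrt(2)/9)*D = -2*D*sqrt(2)/9)
(o(T) - 19512) + 19349 = (-2/9*113*sqrt(2) - 19512) + 19349 = (-226*sqrt(2)/9 - 19512) + 19349 = (-19512 - 226*sqrt(2)/9) + 19349 = -163 - 226*sqrt(2)/9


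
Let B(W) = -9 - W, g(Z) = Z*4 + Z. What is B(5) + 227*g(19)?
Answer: 21551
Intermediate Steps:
g(Z) = 5*Z (g(Z) = 4*Z + Z = 5*Z)
B(5) + 227*g(19) = (-9 - 1*5) + 227*(5*19) = (-9 - 5) + 227*95 = -14 + 21565 = 21551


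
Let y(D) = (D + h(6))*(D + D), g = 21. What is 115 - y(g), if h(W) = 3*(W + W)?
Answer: -2279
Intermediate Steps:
h(W) = 6*W (h(W) = 3*(2*W) = 6*W)
y(D) = 2*D*(36 + D) (y(D) = (D + 6*6)*(D + D) = (D + 36)*(2*D) = (36 + D)*(2*D) = 2*D*(36 + D))
115 - y(g) = 115 - 2*21*(36 + 21) = 115 - 2*21*57 = 115 - 1*2394 = 115 - 2394 = -2279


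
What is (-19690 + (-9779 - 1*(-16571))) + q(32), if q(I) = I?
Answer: -12866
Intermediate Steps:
(-19690 + (-9779 - 1*(-16571))) + q(32) = (-19690 + (-9779 - 1*(-16571))) + 32 = (-19690 + (-9779 + 16571)) + 32 = (-19690 + 6792) + 32 = -12898 + 32 = -12866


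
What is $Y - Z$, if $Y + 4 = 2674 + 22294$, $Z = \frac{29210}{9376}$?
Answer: $\frac{117016627}{4688} \approx 24961.0$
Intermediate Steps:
$Z = \frac{14605}{4688}$ ($Z = 29210 \cdot \frac{1}{9376} = \frac{14605}{4688} \approx 3.1154$)
$Y = 24964$ ($Y = -4 + \left(2674 + 22294\right) = -4 + 24968 = 24964$)
$Y - Z = 24964 - \frac{14605}{4688} = \frac{117016627}{4688}$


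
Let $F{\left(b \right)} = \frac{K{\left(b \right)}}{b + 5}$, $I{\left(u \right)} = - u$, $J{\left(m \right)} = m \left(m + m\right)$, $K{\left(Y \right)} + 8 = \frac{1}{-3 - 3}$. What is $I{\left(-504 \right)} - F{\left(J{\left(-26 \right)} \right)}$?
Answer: $\frac{4103617}{8142} \approx 504.01$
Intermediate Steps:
$K{\left(Y \right)} = - \frac{49}{6}$ ($K{\left(Y \right)} = -8 + \frac{1}{-3 - 3} = -8 + \frac{1}{-6} = -8 - \frac{1}{6} = - \frac{49}{6}$)
$J{\left(m \right)} = 2 m^{2}$ ($J{\left(m \right)} = m 2 m = 2 m^{2}$)
$F{\left(b \right)} = - \frac{49}{6 \left(5 + b\right)}$ ($F{\left(b \right)} = - \frac{49}{6 \left(b + 5\right)} = - \frac{49}{6 \left(5 + b\right)}$)
$I{\left(-504 \right)} - F{\left(J{\left(-26 \right)} \right)} = \left(-1\right) \left(-504\right) - - \frac{49}{30 + 6 \cdot 2 \left(-26\right)^{2}} = 504 - - \frac{49}{30 + 6 \cdot 2 \cdot 676} = 504 - - \frac{49}{30 + 6 \cdot 1352} = 504 - - \frac{49}{30 + 8112} = 504 - - \frac{49}{8142} = 504 + \frac{49}{8142} = \frac{4103617}{8142}$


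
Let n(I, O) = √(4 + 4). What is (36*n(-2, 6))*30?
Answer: 2160*√2 ≈ 3054.7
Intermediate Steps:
n(I, O) = 2*√2 (n(I, O) = √8 = 2*√2)
(36*n(-2, 6))*30 = (36*(2*√2))*30 = (72*√2)*30 = 2160*√2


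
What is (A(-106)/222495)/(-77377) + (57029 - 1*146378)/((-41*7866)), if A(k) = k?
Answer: 56971556532973/205639328955970 ≈ 0.27705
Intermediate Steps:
(A(-106)/222495)/(-77377) + (57029 - 1*146378)/((-41*7866)) = -106/222495/(-77377) + (57029 - 1*146378)/((-41*7866)) = -106*1/222495*(-1/77377) + (57029 - 146378)/(-322506) = -106/222495*(-1/77377) - 89349*(-1/322506) = 106/17215995615 + 29783/107502 = 56971556532973/205639328955970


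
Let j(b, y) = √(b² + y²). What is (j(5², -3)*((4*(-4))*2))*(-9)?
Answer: 288*√634 ≈ 7251.7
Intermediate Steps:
(j(5², -3)*((4*(-4))*2))*(-9) = (√((5²)² + (-3)²)*((4*(-4))*2))*(-9) = (√(25² + 9)*(-16*2))*(-9) = (√(625 + 9)*(-32))*(-9) = (√634*(-32))*(-9) = -32*√634*(-9) = 288*√634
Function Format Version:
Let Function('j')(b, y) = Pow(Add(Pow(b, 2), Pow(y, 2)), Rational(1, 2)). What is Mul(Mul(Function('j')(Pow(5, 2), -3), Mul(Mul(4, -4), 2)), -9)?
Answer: Mul(288, Pow(634, Rational(1, 2))) ≈ 7251.7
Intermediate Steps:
Mul(Mul(Function('j')(Pow(5, 2), -3), Mul(Mul(4, -4), 2)), -9) = Mul(Mul(Pow(Add(Pow(Pow(5, 2), 2), Pow(-3, 2)), Rational(1, 2)), Mul(Mul(4, -4), 2)), -9) = Mul(Mul(Pow(Add(Pow(25, 2), 9), Rational(1, 2)), Mul(-16, 2)), -9) = Mul(Mul(Pow(Add(625, 9), Rational(1, 2)), -32), -9) = Mul(Mul(Pow(634, Rational(1, 2)), -32), -9) = Mul(Mul(-32, Pow(634, Rational(1, 2))), -9) = Mul(288, Pow(634, Rational(1, 2)))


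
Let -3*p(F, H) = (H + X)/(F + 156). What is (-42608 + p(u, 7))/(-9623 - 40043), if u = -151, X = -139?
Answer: 106498/124165 ≈ 0.85771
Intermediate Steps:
p(F, H) = -(-139 + H)/(3*(156 + F)) (p(F, H) = -(H - 139)/(3*(F + 156)) = -(-139 + H)/(3*(156 + F)))
(-42608 + p(u, 7))/(-9623 - 40043) = (-42608 + (139 - 1*7)/(3*(156 - 151)))/(-9623 - 40043) = (-42608 + (⅓)*(139 - 7)/5)/(-49666) = (-42608 + (⅓)*(⅕)*132)*(-1/49666) = (-42608 + 44/5)*(-1/49666) = -212996/5*(-1/49666) = 106498/124165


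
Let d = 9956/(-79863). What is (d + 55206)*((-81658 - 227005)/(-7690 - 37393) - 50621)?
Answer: -1437201513690002480/514351947 ≈ -2.7942e+9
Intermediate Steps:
d = -9956/79863 (d = 9956*(-1/79863) = -9956/79863 ≈ -0.12466)
(d + 55206)*((-81658 - 227005)/(-7690 - 37393) - 50621) = (-9956/79863 + 55206)*((-81658 - 227005)/(-7690 - 37393) - 50621) = 4408906822*(-308663/(-45083) - 50621)/79863 = 4408906822*(-308663*(-1/45083) - 50621)/79863 = 4408906822*(308663/45083 - 50621)/79863 = (4408906822/79863)*(-2281837880/45083) = -1437201513690002480/514351947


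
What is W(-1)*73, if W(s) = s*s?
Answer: 73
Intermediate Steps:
W(s) = s²
W(-1)*73 = (-1)²*73 = 1*73 = 73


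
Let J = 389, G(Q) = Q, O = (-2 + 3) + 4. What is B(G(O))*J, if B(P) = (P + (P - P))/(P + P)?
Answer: 389/2 ≈ 194.50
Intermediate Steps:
O = 5 (O = 1 + 4 = 5)
B(P) = 1/2 (B(P) = (P + 0)/((2*P)) = P*(1/(2*P)) = 1/2)
B(G(O))*J = (1/2)*389 = 389/2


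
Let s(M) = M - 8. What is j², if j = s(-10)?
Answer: 324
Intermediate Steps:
s(M) = -8 + M
j = -18 (j = -8 - 10 = -18)
j² = (-18)² = 324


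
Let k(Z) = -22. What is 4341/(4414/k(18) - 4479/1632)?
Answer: -8658848/405677 ≈ -21.344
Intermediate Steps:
4341/(4414/k(18) - 4479/1632) = 4341/(4414/(-22) - 4479/1632) = 4341/(4414*(-1/22) - 4479*1/1632) = 4341/(-2207/11 - 1493/544) = 4341/(-1217031/5984) = 4341*(-5984/1217031) = -8658848/405677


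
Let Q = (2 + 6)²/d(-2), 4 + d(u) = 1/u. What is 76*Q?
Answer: -9728/9 ≈ -1080.9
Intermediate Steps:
d(u) = -4 + 1/u
Q = -128/9 (Q = (2 + 6)²/(-4 + 1/(-2)) = 8²/(-4 - ½) = 64/(-9/2) = 64*(-2/9) = -128/9 ≈ -14.222)
76*Q = 76*(-128/9) = -9728/9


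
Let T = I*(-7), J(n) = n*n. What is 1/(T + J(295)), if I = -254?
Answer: 1/88803 ≈ 1.1261e-5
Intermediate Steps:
J(n) = n²
T = 1778 (T = -254*(-7) = 1778)
1/(T + J(295)) = 1/(1778 + 295²) = 1/(1778 + 87025) = 1/88803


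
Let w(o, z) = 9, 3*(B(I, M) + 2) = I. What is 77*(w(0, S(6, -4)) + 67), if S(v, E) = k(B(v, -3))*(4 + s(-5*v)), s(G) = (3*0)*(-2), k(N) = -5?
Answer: 5852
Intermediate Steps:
B(I, M) = -2 + I/3
s(G) = 0 (s(G) = 0*(-2) = 0)
S(v, E) = -20 (S(v, E) = -5*(4 + 0) = -5*4 = -20)
77*(w(0, S(6, -4)) + 67) = 77*(9 + 67) = 77*76 = 5852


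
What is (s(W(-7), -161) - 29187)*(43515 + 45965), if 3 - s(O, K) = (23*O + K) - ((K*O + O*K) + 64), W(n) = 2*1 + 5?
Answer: -2807345520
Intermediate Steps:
W(n) = 7 (W(n) = 2 + 5 = 7)
s(O, K) = 67 - K - 23*O + 2*K*O (s(O, K) = 3 - ((23*O + K) - ((K*O + O*K) + 64)) = 3 - ((K + 23*O) - ((K*O + K*O) + 64)) = 3 - ((K + 23*O) - (2*K*O + 64)) = 3 - ((K + 23*O) - (64 + 2*K*O)) = 3 - ((K + 23*O) + (-64 - 2*K*O)) = 3 - (-64 + K + 23*O - 2*K*O) = 3 + (64 - K - 23*O + 2*K*O) = 67 - K - 23*O + 2*K*O)
(s(W(-7), -161) - 29187)*(43515 + 45965) = ((67 - 1*(-161) - 23*7 + 2*(-161)*7) - 29187)*(43515 + 45965) = ((67 + 161 - 161 - 2254) - 29187)*89480 = (-2187 - 29187)*89480 = -31374*89480 = -2807345520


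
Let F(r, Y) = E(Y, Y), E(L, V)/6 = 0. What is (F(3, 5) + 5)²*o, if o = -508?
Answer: -12700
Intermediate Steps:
E(L, V) = 0 (E(L, V) = 6*0 = 0)
F(r, Y) = 0
(F(3, 5) + 5)²*o = (0 + 5)²*(-508) = 5²*(-508) = 25*(-508) = -12700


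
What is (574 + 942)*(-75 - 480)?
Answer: -841380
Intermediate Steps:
(574 + 942)*(-75 - 480) = 1516*(-555) = -841380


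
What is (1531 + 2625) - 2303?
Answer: 1853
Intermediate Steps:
(1531 + 2625) - 2303 = 4156 - 2303 = 1853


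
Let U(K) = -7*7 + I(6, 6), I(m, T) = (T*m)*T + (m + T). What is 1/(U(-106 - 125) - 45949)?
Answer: -1/45770 ≈ -2.1848e-5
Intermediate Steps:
I(m, T) = T + m + m*T**2 (I(m, T) = m*T**2 + (T + m) = T + m + m*T**2)
U(K) = 179 (U(K) = -7*7 + (6 + 6 + 6*6**2) = -49 + (6 + 6 + 6*36) = -49 + (6 + 6 + 216) = -49 + 228 = 179)
1/(U(-106 - 125) - 45949) = 1/(179 - 45949) = 1/(-45770) = -1/45770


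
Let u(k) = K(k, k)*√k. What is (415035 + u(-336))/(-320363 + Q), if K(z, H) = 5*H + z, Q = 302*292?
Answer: -345/193 + 2688*I*√21/77393 ≈ -1.7876 + 0.15916*I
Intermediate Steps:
Q = 88184
K(z, H) = z + 5*H
u(k) = 6*k^(3/2) (u(k) = (k + 5*k)*√k = (6*k)*√k = 6*k^(3/2))
(415035 + u(-336))/(-320363 + Q) = (415035 + 6*(-336)^(3/2))/(-320363 + 88184) = (415035 + 6*(-1344*I*√21))/(-232179) = (415035 - 8064*I*√21)*(-1/232179) = -345/193 + 2688*I*√21/77393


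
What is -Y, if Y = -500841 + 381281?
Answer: 119560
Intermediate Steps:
Y = -119560
-Y = -1*(-119560) = 119560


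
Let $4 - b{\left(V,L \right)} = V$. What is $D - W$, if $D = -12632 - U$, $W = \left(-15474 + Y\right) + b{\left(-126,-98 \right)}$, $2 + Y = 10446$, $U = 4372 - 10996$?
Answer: $-1108$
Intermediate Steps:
$b{\left(V,L \right)} = 4 - V$
$U = -6624$
$Y = 10444$ ($Y = -2 + 10446 = 10444$)
$W = -4900$ ($W = \left(-15474 + 10444\right) + \left(4 - -126\right) = -5030 + \left(4 + 126\right) = -5030 + 130 = -4900$)
$D = -6008$ ($D = -12632 - -6624 = -12632 + 6624 = -6008$)
$D - W = -6008 - -4900 = -6008 + 4900 = -1108$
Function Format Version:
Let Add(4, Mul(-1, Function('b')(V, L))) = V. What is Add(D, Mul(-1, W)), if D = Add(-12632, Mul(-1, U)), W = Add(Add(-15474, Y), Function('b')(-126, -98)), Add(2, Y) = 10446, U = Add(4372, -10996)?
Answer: -1108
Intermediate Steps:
Function('b')(V, L) = Add(4, Mul(-1, V))
U = -6624
Y = 10444 (Y = Add(-2, 10446) = 10444)
W = -4900 (W = Add(Add(-15474, 10444), Add(4, Mul(-1, -126))) = Add(-5030, Add(4, 126)) = Add(-5030, 130) = -4900)
D = -6008 (D = Add(-12632, Mul(-1, -6624)) = Add(-12632, 6624) = -6008)
Add(D, Mul(-1, W)) = Add(-6008, Mul(-1, -4900)) = Add(-6008, 4900) = -1108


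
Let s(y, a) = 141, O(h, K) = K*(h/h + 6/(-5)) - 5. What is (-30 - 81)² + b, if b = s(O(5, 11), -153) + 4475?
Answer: 16937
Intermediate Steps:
O(h, K) = -5 - K/5 (O(h, K) = K*(1 + 6*(-⅕)) - 5 = K*(1 - 6/5) - 5 = K*(-⅕) - 5 = -K/5 - 5 = -5 - K/5)
b = 4616 (b = 141 + 4475 = 4616)
(-30 - 81)² + b = (-30 - 81)² + 4616 = (-111)² + 4616 = 12321 + 4616 = 16937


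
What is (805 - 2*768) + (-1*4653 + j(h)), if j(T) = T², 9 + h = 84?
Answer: 241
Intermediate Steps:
h = 75 (h = -9 + 84 = 75)
(805 - 2*768) + (-1*4653 + j(h)) = (805 - 2*768) + (-1*4653 + 75²) = (805 - 1536) + (-4653 + 5625) = -731 + 972 = 241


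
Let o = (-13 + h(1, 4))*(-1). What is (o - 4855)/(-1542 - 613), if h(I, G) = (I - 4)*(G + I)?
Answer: 4827/2155 ≈ 2.2399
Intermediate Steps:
h(I, G) = (-4 + I)*(G + I)
o = 28 (o = (-13 + (1**2 - 4*4 - 4*1 + 4*1))*(-1) = (-13 + (1 - 16 - 4 + 4))*(-1) = (-13 - 15)*(-1) = -28*(-1) = 28)
(o - 4855)/(-1542 - 613) = (28 - 4855)/(-1542 - 613) = -4827/(-2155) = -4827*(-1/2155) = 4827/2155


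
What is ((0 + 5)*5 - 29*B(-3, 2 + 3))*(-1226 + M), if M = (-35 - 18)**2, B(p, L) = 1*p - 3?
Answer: 315017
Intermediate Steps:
B(p, L) = -3 + p (B(p, L) = p - 3 = -3 + p)
M = 2809 (M = (-53)**2 = 2809)
((0 + 5)*5 - 29*B(-3, 2 + 3))*(-1226 + M) = ((0 + 5)*5 - 29*(-3 - 3))*(-1226 + 2809) = (5*5 - 29*(-6))*1583 = (25 + 174)*1583 = 199*1583 = 315017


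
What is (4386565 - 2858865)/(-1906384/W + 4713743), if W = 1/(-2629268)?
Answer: 305540/1002479832131 ≈ 3.0478e-7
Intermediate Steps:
W = -1/2629268 ≈ -3.8033e-7
(4386565 - 2858865)/(-1906384/W + 4713743) = (4386565 - 2858865)/(-1906384/(-1/2629268) + 4713743) = 1527700/(-1906384*(-2629268) + 4713743) = 1527700/(5012394446912 + 4713743) = 1527700/5012399160655 = 1527700*(1/5012399160655) = 305540/1002479832131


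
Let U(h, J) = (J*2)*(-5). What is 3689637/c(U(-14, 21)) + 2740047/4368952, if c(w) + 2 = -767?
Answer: -16117739854281/3359724088 ≈ -4797.3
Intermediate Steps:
U(h, J) = -10*J (U(h, J) = (2*J)*(-5) = -10*J)
c(w) = -769 (c(w) = -2 - 767 = -769)
3689637/c(U(-14, 21)) + 2740047/4368952 = 3689637/(-769) + 2740047/4368952 = 3689637*(-1/769) + 2740047*(1/4368952) = -3689637/769 + 2740047/4368952 = -16117739854281/3359724088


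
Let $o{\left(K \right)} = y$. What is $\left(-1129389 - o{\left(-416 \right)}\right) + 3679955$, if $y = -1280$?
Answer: $2551846$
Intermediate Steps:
$o{\left(K \right)} = -1280$
$\left(-1129389 - o{\left(-416 \right)}\right) + 3679955 = \left(-1129389 - -1280\right) + 3679955 = \left(-1129389 + 1280\right) + 3679955 = -1128109 + 3679955 = 2551846$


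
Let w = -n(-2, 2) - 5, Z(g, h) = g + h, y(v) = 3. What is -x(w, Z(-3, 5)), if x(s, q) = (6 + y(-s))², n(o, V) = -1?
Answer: -81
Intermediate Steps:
w = -4 (w = -1*(-1) - 5 = 1 - 5 = -4)
x(s, q) = 81 (x(s, q) = (6 + 3)² = 9² = 81)
-x(w, Z(-3, 5)) = -1*81 = -81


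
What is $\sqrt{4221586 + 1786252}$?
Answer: $\sqrt{6007838} \approx 2451.1$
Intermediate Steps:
$\sqrt{4221586 + 1786252} = \sqrt{6007838}$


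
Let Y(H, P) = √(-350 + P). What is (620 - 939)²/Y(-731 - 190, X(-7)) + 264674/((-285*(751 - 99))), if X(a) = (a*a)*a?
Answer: -132337/92910 - 9251*I*√77/21 ≈ -1.4244 - 3865.6*I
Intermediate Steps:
X(a) = a³ (X(a) = a²*a = a³)
(620 - 939)²/Y(-731 - 190, X(-7)) + 264674/((-285*(751 - 99))) = (620 - 939)²/(√(-350 + (-7)³)) + 264674/((-285*(751 - 99))) = (-319)²/(√(-350 - 343)) + 264674/((-285*652)) = 101761/(√(-693)) + 264674/(-185820) = 101761/((3*I*√77)) + 264674*(-1/185820) = 101761*(-I*√77/231) - 132337/92910 = -9251*I*√77/21 - 132337/92910 = -132337/92910 - 9251*I*√77/21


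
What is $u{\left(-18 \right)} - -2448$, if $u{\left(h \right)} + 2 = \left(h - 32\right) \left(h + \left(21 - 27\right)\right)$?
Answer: $3646$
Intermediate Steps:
$u{\left(h \right)} = -2 + \left(-32 + h\right) \left(-6 + h\right)$ ($u{\left(h \right)} = -2 + \left(h - 32\right) \left(h + \left(21 - 27\right)\right) = -2 + \left(-32 + h\right) \left(h - 6\right) = -2 + \left(-32 + h\right) \left(-6 + h\right)$)
$u{\left(-18 \right)} - -2448 = \left(190 + \left(-18\right)^{2} - -684\right) - -2448 = \left(190 + 324 + 684\right) + 2448 = 1198 + 2448 = 3646$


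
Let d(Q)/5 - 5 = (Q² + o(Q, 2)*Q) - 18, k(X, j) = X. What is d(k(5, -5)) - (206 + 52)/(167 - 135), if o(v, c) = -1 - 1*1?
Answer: 31/16 ≈ 1.9375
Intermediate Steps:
o(v, c) = -2 (o(v, c) = -1 - 1 = -2)
d(Q) = -65 - 10*Q + 5*Q² (d(Q) = 25 + 5*((Q² - 2*Q) - 18) = 25 + 5*(-18 + Q² - 2*Q) = 25 + (-90 - 10*Q + 5*Q²) = -65 - 10*Q + 5*Q²)
d(k(5, -5)) - (206 + 52)/(167 - 135) = (-65 - 10*5 + 5*5²) - (206 + 52)/(167 - 135) = (-65 - 50 + 5*25) - 258/32 = (-65 - 50 + 125) - 258/32 = 10 - 1*129/16 = 10 - 129/16 = 31/16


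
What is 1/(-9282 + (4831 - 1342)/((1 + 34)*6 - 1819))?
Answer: -1609/14938227 ≈ -0.00010771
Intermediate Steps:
1/(-9282 + (4831 - 1342)/((1 + 34)*6 - 1819)) = 1/(-9282 + 3489/(35*6 - 1819)) = 1/(-9282 + 3489/(210 - 1819)) = 1/(-9282 + 3489/(-1609)) = 1/(-9282 + 3489*(-1/1609)) = 1/(-9282 - 3489/1609) = 1/(-14938227/1609) = -1609/14938227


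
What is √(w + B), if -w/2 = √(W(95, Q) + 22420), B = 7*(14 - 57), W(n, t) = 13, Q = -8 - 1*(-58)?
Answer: √(-301 - 2*√22433) ≈ 24.506*I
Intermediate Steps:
Q = 50 (Q = -8 + 58 = 50)
B = -301 (B = 7*(-43) = -301)
w = -2*√22433 (w = -2*√(13 + 22420) = -2*√22433 ≈ -299.55)
√(w + B) = √(-2*√22433 - 301) = √(-301 - 2*√22433)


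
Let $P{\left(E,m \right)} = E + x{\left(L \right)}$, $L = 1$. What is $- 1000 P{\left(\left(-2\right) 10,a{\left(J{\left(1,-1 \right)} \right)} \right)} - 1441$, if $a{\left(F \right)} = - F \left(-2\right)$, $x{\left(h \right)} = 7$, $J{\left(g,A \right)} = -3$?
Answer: $11559$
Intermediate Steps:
$a{\left(F \right)} = 2 F$
$P{\left(E,m \right)} = 7 + E$ ($P{\left(E,m \right)} = E + 7 = 7 + E$)
$- 1000 P{\left(\left(-2\right) 10,a{\left(J{\left(1,-1 \right)} \right)} \right)} - 1441 = - 1000 \left(7 - 20\right) - 1441 = \left(-1000\right) \left(-13\right) - 1441 = 13000 - 1441 = 11559$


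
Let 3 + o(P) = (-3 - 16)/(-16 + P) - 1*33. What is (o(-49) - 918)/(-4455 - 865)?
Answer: 61991/345800 ≈ 0.17927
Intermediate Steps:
o(P) = -36 - 19/(-16 + P) (o(P) = -3 + ((-3 - 16)/(-16 + P) - 1*33) = -3 + (-19/(-16 + P) - 33) = -3 + (-33 - 19/(-16 + P)) = -36 - 19/(-16 + P))
(o(-49) - 918)/(-4455 - 865) = ((557 - 36*(-49))/(-16 - 49) - 918)/(-4455 - 865) = ((557 + 1764)/(-65) - 918)/(-5320) = (-1/65*2321 - 918)*(-1/5320) = (-2321/65 - 918)*(-1/5320) = -61991/65*(-1/5320) = 61991/345800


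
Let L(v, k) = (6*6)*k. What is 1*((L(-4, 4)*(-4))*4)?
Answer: -2304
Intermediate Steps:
L(v, k) = 36*k
1*((L(-4, 4)*(-4))*4) = 1*(((36*4)*(-4))*4) = 1*((144*(-4))*4) = 1*(-576*4) = 1*(-2304) = -2304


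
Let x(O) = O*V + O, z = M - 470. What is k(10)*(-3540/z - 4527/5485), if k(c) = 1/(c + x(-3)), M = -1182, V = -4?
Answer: 50586/729505 ≈ 0.069343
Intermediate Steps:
z = -1652 (z = -1182 - 470 = -1652)
x(O) = -3*O (x(O) = O*(-4) + O = -4*O + O = -3*O)
k(c) = 1/(9 + c) (k(c) = 1/(c - 3*(-3)) = 1/(c + 9) = 1/(9 + c))
k(10)*(-3540/z - 4527/5485) = (-3540/(-1652) - 4527/5485)/(9 + 10) = (-3540*(-1/1652) - 4527*1/5485)/19 = (15/7 - 4527/5485)/19 = (1/19)*(50586/38395) = 50586/729505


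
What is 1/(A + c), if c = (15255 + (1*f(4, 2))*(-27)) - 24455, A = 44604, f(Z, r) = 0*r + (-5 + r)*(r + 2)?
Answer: 1/35728 ≈ 2.7989e-5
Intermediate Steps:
f(Z, r) = (-5 + r)*(2 + r) (f(Z, r) = 0 + (-5 + r)*(2 + r) = (-5 + r)*(2 + r))
c = -8876 (c = (15255 + (1*(-10 + 2² - 3*2))*(-27)) - 24455 = (15255 + (1*(-10 + 4 - 6))*(-27)) - 24455 = (15255 + (1*(-12))*(-27)) - 24455 = (15255 - 12*(-27)) - 24455 = (15255 + 324) - 24455 = 15579 - 24455 = -8876)
1/(A + c) = 1/(44604 - 8876) = 1/35728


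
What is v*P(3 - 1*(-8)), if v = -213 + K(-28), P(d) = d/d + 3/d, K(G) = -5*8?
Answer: -322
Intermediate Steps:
K(G) = -40
P(d) = 1 + 3/d
v = -253 (v = -213 - 40 = -253)
v*P(3 - 1*(-8)) = -253*(3 + (3 - 1*(-8)))/(3 - 1*(-8)) = -253*(3 + (3 + 8))/(3 + 8) = -253*(3 + 11)/11 = -23*14 = -253*14/11 = -322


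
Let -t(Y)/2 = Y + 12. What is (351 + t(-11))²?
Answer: 121801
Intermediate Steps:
t(Y) = -24 - 2*Y (t(Y) = -2*(Y + 12) = -2*(12 + Y) = -24 - 2*Y)
(351 + t(-11))² = (351 + (-24 - 2*(-11)))² = (351 + (-24 + 22))² = (351 - 2)² = 349² = 121801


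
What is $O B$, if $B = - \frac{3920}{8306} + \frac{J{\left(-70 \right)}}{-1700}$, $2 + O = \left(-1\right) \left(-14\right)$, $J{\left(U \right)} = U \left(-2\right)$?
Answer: $- \frac{2348052}{353005} \approx -6.6516$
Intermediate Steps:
$J{\left(U \right)} = - 2 U$
$O = 12$ ($O = -2 - -14 = -2 + 14 = 12$)
$B = - \frac{195671}{353005}$ ($B = - \frac{3920}{8306} + \frac{\left(-2\right) \left(-70\right)}{-1700} = \left(-3920\right) \frac{1}{8306} + 140 \left(- \frac{1}{1700}\right) = - \frac{1960}{4153} - \frac{7}{85} = - \frac{195671}{353005} \approx -0.5543$)
$O B = 12 \left(- \frac{195671}{353005}\right) = - \frac{2348052}{353005}$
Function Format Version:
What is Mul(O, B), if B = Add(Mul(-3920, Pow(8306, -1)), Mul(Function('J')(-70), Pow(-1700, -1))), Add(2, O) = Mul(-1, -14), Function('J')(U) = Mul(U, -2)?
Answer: Rational(-2348052, 353005) ≈ -6.6516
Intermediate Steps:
Function('J')(U) = Mul(-2, U)
O = 12 (O = Add(-2, Mul(-1, -14)) = Add(-2, 14) = 12)
B = Rational(-195671, 353005) (B = Add(Mul(-3920, Pow(8306, -1)), Mul(Mul(-2, -70), Pow(-1700, -1))) = Add(Mul(-3920, Rational(1, 8306)), Mul(140, Rational(-1, 1700))) = Add(Rational(-1960, 4153), Rational(-7, 85)) = Rational(-195671, 353005) ≈ -0.55430)
Mul(O, B) = Mul(12, Rational(-195671, 353005)) = Rational(-2348052, 353005)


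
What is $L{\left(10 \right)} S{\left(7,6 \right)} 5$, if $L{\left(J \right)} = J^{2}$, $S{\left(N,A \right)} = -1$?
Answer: $-500$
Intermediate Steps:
$L{\left(10 \right)} S{\left(7,6 \right)} 5 = 10^{2} \left(-1\right) 5 = 100 \left(-1\right) 5 = \left(-100\right) 5 = -500$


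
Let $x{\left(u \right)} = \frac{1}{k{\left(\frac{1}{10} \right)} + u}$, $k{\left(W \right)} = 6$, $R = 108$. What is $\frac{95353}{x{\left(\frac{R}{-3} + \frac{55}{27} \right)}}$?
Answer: $- \frac{71991515}{27} \approx -2.6664 \cdot 10^{6}$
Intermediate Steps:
$x{\left(u \right)} = \frac{1}{6 + u}$
$\frac{95353}{x{\left(\frac{R}{-3} + \frac{55}{27} \right)}} = \frac{95353}{\frac{1}{6 + \left(\frac{108}{-3} + \frac{55}{27}\right)}} = \frac{95353}{\frac{1}{6 + \left(108 \left(- \frac{1}{3}\right) + 55 \cdot \frac{1}{27}\right)}} = \frac{95353}{\frac{1}{6 + \left(-36 + \frac{55}{27}\right)}} = \frac{95353}{\frac{1}{6 - \frac{917}{27}}} = \frac{95353}{\frac{1}{- \frac{755}{27}}} = \frac{95353}{- \frac{27}{755}} = 95353 \left(- \frac{755}{27}\right) = - \frac{71991515}{27}$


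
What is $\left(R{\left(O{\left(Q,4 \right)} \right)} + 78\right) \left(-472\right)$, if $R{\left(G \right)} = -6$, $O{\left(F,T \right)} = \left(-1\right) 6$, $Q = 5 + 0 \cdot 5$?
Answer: $-33984$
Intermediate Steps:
$Q = 5$ ($Q = 5 + 0 = 5$)
$O{\left(F,T \right)} = -6$
$\left(R{\left(O{\left(Q,4 \right)} \right)} + 78\right) \left(-472\right) = \left(-6 + 78\right) \left(-472\right) = 72 \left(-472\right) = -33984$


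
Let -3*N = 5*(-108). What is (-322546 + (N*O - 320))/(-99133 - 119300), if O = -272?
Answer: 123942/72811 ≈ 1.7022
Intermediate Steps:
N = 180 (N = -5*(-108)/3 = -⅓*(-540) = 180)
(-322546 + (N*O - 320))/(-99133 - 119300) = (-322546 + (180*(-272) - 320))/(-99133 - 119300) = (-322546 + (-48960 - 320))/(-218433) = (-322546 - 49280)*(-1/218433) = -371826*(-1/218433) = 123942/72811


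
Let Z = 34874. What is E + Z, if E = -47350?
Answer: -12476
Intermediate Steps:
E + Z = -47350 + 34874 = -12476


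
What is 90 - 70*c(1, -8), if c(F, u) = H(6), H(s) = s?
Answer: -330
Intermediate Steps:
c(F, u) = 6
90 - 70*c(1, -8) = 90 - 70*6 = 90 - 420 = -330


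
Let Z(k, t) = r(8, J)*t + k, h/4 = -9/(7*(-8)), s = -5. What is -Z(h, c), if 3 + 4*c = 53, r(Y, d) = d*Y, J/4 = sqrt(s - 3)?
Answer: -9/14 - 800*I*sqrt(2) ≈ -0.64286 - 1131.4*I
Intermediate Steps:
J = 8*I*sqrt(2) (J = 4*sqrt(-5 - 3) = 4*sqrt(-8) = 4*(2*I*sqrt(2)) = 8*I*sqrt(2) ≈ 11.314*I)
r(Y, d) = Y*d
c = 25/2 (c = -3/4 + (1/4)*53 = -3/4 + 53/4 = 25/2 ≈ 12.500)
h = 9/14 (h = 4*(-9/(7*(-8))) = 4*(-9/(-56)) = 4*(-9*(-1/56)) = 4*(9/56) = 9/14 ≈ 0.64286)
Z(k, t) = k + 64*I*t*sqrt(2) (Z(k, t) = (8*(8*I*sqrt(2)))*t + k = (64*I*sqrt(2))*t + k = 64*I*t*sqrt(2) + k = k + 64*I*t*sqrt(2))
-Z(h, c) = -(9/14 + 64*I*(25/2)*sqrt(2)) = -(9/14 + 800*I*sqrt(2)) = -9/14 - 800*I*sqrt(2)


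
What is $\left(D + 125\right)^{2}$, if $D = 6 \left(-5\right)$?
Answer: $9025$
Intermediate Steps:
$D = -30$
$\left(D + 125\right)^{2} = \left(-30 + 125\right)^{2} = 95^{2} = 9025$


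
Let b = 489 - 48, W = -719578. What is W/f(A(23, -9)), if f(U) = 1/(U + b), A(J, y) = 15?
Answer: -328127568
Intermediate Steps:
b = 441
f(U) = 1/(441 + U) (f(U) = 1/(U + 441) = 1/(441 + U))
W/f(A(23, -9)) = -719578/(1/(441 + 15)) = -719578/(1/456) = -719578/1/456 = -719578*456 = -328127568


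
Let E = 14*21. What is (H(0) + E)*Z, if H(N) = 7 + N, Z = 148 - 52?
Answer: 28896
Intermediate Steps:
Z = 96
E = 294
(H(0) + E)*Z = ((7 + 0) + 294)*96 = (7 + 294)*96 = 301*96 = 28896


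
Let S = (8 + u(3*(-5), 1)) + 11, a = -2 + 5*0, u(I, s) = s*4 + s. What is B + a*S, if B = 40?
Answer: -8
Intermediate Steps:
u(I, s) = 5*s (u(I, s) = 4*s + s = 5*s)
a = -2 (a = -2 + 0 = -2)
S = 24 (S = (8 + 5*1) + 11 = (8 + 5) + 11 = 13 + 11 = 24)
B + a*S = 40 - 2*24 = 40 - 48 = -8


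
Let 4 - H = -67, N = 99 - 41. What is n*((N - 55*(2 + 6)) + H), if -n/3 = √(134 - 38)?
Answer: 3732*√6 ≈ 9141.5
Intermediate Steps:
N = 58
H = 71 (H = 4 - 1*(-67) = 4 + 67 = 71)
n = -12*√6 (n = -3*√(134 - 38) = -12*√6 ≈ -29.394)
n*((N - 55*(2 + 6)) + H) = (-12*√6)*((58 - 55*(2 + 6)) + 71) = (-12*√6)*((58 - 55*8) + 71) = (-12*√6)*((58 - 1*440) + 71) = (-12*√6)*((58 - 440) + 71) = (-12*√6)*(-382 + 71) = -12*√6*(-311) = 3732*√6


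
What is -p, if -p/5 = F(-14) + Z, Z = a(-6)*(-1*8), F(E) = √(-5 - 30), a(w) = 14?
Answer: -560 + 5*I*√35 ≈ -560.0 + 29.58*I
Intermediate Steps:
F(E) = I*√35 (F(E) = √(-35) = I*√35)
Z = -112 (Z = 14*(-1*8) = 14*(-8) = -112)
p = 560 - 5*I*√35 (p = -5*(I*√35 - 112) = -5*(-112 + I*√35) = 560 - 5*I*√35 ≈ 560.0 - 29.58*I)
-p = -(560 - 5*I*√35) = -560 + 5*I*√35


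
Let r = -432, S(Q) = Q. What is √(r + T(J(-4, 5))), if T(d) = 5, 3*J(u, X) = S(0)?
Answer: I*√427 ≈ 20.664*I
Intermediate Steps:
J(u, X) = 0 (J(u, X) = (⅓)*0 = 0)
√(r + T(J(-4, 5))) = √(-432 + 5) = √(-427) = I*√427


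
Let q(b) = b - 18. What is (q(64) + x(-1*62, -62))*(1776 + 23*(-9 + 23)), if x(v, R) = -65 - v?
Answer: 90214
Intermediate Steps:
q(b) = -18 + b
(q(64) + x(-1*62, -62))*(1776 + 23*(-9 + 23)) = ((-18 + 64) + (-65 - (-1)*62))*(1776 + 23*(-9 + 23)) = (46 + (-65 - 1*(-62)))*(1776 + 23*14) = (46 + (-65 + 62))*(1776 + 322) = (46 - 3)*2098 = 43*2098 = 90214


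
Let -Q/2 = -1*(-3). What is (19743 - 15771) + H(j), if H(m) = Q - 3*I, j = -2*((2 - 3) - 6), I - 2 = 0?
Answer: 3960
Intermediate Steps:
Q = -6 (Q = -(-2)*(-3) = -2*3 = -6)
I = 2 (I = 2 + 0 = 2)
j = 14 (j = -2*(-1 - 6) = -2*(-7) = 14)
H(m) = -12 (H(m) = -6 - 3*2 = -6 - 6 = -12)
(19743 - 15771) + H(j) = (19743 - 15771) - 12 = 3972 - 12 = 3960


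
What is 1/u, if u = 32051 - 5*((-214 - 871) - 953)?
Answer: 1/42241 ≈ 2.3674e-5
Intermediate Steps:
u = 42241 (u = 32051 - 5*(-1085 - 953) = 32051 - 5*(-2038) = 32051 + 10190 = 42241)
1/u = 1/42241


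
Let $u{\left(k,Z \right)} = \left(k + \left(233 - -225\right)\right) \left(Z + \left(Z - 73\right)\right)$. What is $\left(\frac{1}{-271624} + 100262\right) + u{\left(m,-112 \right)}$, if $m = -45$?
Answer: $- \frac{6084105977}{271624} \approx -22399.0$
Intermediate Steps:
$u{\left(k,Z \right)} = \left(-73 + 2 Z\right) \left(458 + k\right)$ ($u{\left(k,Z \right)} = \left(k + \left(233 + 225\right)\right) \left(Z + \left(-73 + Z\right)\right) = \left(k + 458\right) \left(-73 + 2 Z\right) = \left(458 + k\right) \left(-73 + 2 Z\right) = \left(-73 + 2 Z\right) \left(458 + k\right)$)
$\left(\frac{1}{-271624} + 100262\right) + u{\left(m,-112 \right)} = \left(\frac{1}{-271624} + 100262\right) + \left(-33434 - -3285 + 916 \left(-112\right) + 2 \left(-112\right) \left(-45\right)\right) = \left(- \frac{1}{271624} + 100262\right) + \left(-33434 + 3285 - 102592 + 10080\right) = \frac{27233565487}{271624} - 122661 = - \frac{6084105977}{271624}$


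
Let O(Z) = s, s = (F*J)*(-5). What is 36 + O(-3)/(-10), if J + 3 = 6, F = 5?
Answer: 87/2 ≈ 43.500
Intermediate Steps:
J = 3 (J = -3 + 6 = 3)
s = -75 (s = (5*3)*(-5) = 15*(-5) = -75)
O(Z) = -75
36 + O(-3)/(-10) = 36 - 75/(-10) = 36 - 75*(-⅒) = 36 + 15/2 = 87/2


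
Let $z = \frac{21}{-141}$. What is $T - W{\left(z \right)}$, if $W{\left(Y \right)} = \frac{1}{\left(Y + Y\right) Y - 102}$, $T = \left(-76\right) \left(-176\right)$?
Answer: $\frac{3012544929}{225220} \approx 13376.0$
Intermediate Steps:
$T = 13376$
$z = - \frac{7}{47}$ ($z = 21 \left(- \frac{1}{141}\right) = - \frac{7}{47} \approx -0.14894$)
$W{\left(Y \right)} = \frac{1}{-102 + 2 Y^{2}}$ ($W{\left(Y \right)} = \frac{1}{2 Y Y - 102} = \frac{1}{2 Y^{2} - 102} = \frac{1}{-102 + 2 Y^{2}}$)
$T - W{\left(z \right)} = 13376 - \frac{1}{2 \left(-51 + \left(- \frac{7}{47}\right)^{2}\right)} = 13376 - \frac{1}{2 \left(-51 + \frac{49}{2209}\right)} = 13376 - \frac{1}{2 \left(- \frac{112610}{2209}\right)} = 13376 - \frac{1}{2} \left(- \frac{2209}{112610}\right) = 13376 - - \frac{2209}{225220} = 13376 + \frac{2209}{225220} = \frac{3012544929}{225220}$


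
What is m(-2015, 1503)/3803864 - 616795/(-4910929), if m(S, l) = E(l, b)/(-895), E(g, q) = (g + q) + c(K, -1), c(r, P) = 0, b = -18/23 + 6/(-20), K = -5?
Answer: 482964457870673311/3845382166204687600 ≈ 0.12560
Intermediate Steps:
b = -249/230 (b = -18*1/23 + 6*(-1/20) = -18/23 - 3/10 = -249/230 ≈ -1.0826)
E(g, q) = g + q (E(g, q) = (g + q) + 0 = g + q)
m(S, l) = 249/205850 - l/895 (m(S, l) = (l - 249/230)/(-895) = (-249/230 + l)*(-1/895) = 249/205850 - l/895)
m(-2015, 1503)/3803864 - 616795/(-4910929) = (249/205850 - 1/895*1503)/3803864 - 616795/(-4910929) = (249/205850 - 1503/895)*(1/3803864) - 616795*(-1/4910929) = -345441/205850*1/3803864 + 616795/4910929 = -345441/783025404400 + 616795/4910929 = 482964457870673311/3845382166204687600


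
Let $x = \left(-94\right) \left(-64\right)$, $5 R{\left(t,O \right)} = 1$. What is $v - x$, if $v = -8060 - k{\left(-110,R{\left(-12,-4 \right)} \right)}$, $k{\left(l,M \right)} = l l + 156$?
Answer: $-26332$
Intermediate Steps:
$R{\left(t,O \right)} = \frac{1}{5}$ ($R{\left(t,O \right)} = \frac{1}{5} \cdot 1 = \frac{1}{5}$)
$x = 6016$
$k{\left(l,M \right)} = 156 + l^{2}$ ($k{\left(l,M \right)} = l^{2} + 156 = 156 + l^{2}$)
$v = -20316$ ($v = -8060 - \left(156 + \left(-110\right)^{2}\right) = -8060 - \left(156 + 12100\right) = -8060 - 12256 = -20316$)
$v - x = -20316 - 6016 = -26332$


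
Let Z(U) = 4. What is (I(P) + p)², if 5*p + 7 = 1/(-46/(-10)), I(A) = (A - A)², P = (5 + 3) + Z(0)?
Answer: 24336/13225 ≈ 1.8402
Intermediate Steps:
P = 12 (P = (5 + 3) + 4 = 8 + 4 = 12)
I(A) = 0 (I(A) = 0² = 0)
p = -156/115 (p = -7/5 + 1/(5*((-46/(-10)))) = -7/5 + 1/(5*((-46*(-⅒)))) = -7/5 + 1/(5*(23/5)) = -7/5 + (⅕)*(5/23) = -7/5 + 1/23 = -156/115 ≈ -1.3565)
(I(P) + p)² = (0 - 156/115)² = (-156/115)² = 24336/13225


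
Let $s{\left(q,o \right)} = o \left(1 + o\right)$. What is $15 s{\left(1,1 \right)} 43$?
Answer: $1290$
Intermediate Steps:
$15 s{\left(1,1 \right)} 43 = 15 \cdot 1 \left(1 + 1\right) 43 = 15 \cdot 1 \cdot 2 \cdot 43 = 15 \cdot 2 \cdot 43 = 30 \cdot 43 = 1290$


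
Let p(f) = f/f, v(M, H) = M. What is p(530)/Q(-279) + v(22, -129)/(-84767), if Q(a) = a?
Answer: -90905/23649993 ≈ -0.0038438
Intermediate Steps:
p(f) = 1
p(530)/Q(-279) + v(22, -129)/(-84767) = 1/(-279) + 22/(-84767) = 1*(-1/279) + 22*(-1/84767) = -1/279 - 22/84767 = -90905/23649993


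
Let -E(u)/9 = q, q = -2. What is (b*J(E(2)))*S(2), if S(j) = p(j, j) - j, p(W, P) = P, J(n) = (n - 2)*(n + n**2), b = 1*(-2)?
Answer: 0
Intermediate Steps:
E(u) = 18 (E(u) = -9*(-2) = 18)
b = -2
J(n) = (-2 + n)*(n + n**2)
S(j) = 0 (S(j) = j - j = 0)
(b*J(E(2)))*S(2) = -36*(-2 + 18**2 - 1*18)*0 = -36*(-2 + 324 - 18)*0 = -36*304*0 = -2*5472*0 = -10944*0 = 0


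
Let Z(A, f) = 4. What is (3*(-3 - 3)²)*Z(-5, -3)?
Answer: 432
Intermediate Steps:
(3*(-3 - 3)²)*Z(-5, -3) = (3*(-3 - 3)²)*4 = (3*(-6)²)*4 = (3*36)*4 = 108*4 = 432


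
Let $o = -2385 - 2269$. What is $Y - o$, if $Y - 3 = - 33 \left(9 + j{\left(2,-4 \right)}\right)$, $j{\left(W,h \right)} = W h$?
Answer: $4624$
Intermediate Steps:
$o = -4654$
$Y = -30$ ($Y = 3 - 33 \left(9 + 2 \left(-4\right)\right) = 3 - 33 \left(9 - 8\right) = 3 - 33 = -30$)
$Y - o = -30 - -4654 = -30 + 4654 = 4624$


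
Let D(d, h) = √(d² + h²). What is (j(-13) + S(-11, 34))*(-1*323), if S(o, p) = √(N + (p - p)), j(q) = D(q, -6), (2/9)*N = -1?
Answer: -323*√205 - 969*I*√2/2 ≈ -4624.7 - 685.19*I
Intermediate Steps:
N = -9/2 (N = (9/2)*(-1) = -9/2 ≈ -4.5000)
j(q) = √(36 + q²) (j(q) = √(q² + (-6)²) = √(q² + 36) = √(36 + q²))
S(o, p) = 3*I*√2/2 (S(o, p) = √(-9/2 + (p - p)) = √(-9/2 + 0) = √(-9/2) = 3*I*√2/2)
(j(-13) + S(-11, 34))*(-1*323) = (√(36 + (-13)²) + 3*I*√2/2)*(-1*323) = (√(36 + 169) + 3*I*√2/2)*(-323) = (√205 + 3*I*√2/2)*(-323) = -323*√205 - 969*I*√2/2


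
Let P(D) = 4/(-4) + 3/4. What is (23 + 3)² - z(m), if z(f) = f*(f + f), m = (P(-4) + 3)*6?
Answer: 263/2 ≈ 131.50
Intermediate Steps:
P(D) = -¼ (P(D) = 4*(-¼) + 3*(¼) = -1 + ¾ = -¼)
m = 33/2 (m = (-¼ + 3)*6 = (11/4)*6 = 33/2 ≈ 16.500)
z(f) = 2*f² (z(f) = f*(2*f) = 2*f²)
(23 + 3)² - z(m) = (23 + 3)² - 2*(33/2)² = 26² - 2*1089/4 = 676 - 1*1089/2 = 676 - 1089/2 = 263/2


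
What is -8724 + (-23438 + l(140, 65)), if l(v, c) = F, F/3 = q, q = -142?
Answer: -32588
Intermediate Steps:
F = -426 (F = 3*(-142) = -426)
l(v, c) = -426
-8724 + (-23438 + l(140, 65)) = -8724 + (-23438 - 426) = -8724 - 23864 = -32588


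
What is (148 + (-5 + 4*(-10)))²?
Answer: 10609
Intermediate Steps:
(148 + (-5 + 4*(-10)))² = (148 + (-5 - 40))² = (148 - 45)² = 103² = 10609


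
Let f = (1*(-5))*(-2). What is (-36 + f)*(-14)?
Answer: 364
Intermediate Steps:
f = 10 (f = -5*(-2) = 10)
(-36 + f)*(-14) = (-36 + 10)*(-14) = -26*(-14) = 364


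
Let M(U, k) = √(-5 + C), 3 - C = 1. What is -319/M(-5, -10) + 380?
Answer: 380 + 319*I*√3/3 ≈ 380.0 + 184.17*I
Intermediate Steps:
C = 2 (C = 3 - 1*1 = 3 - 1 = 2)
M(U, k) = I*√3 (M(U, k) = √(-5 + 2) = √(-3) = I*√3)
-319/M(-5, -10) + 380 = -319/(I*√3) + 380 = -I*√3/3*(-319) + 380 = 319*I*√3/3 + 380 = 380 + 319*I*√3/3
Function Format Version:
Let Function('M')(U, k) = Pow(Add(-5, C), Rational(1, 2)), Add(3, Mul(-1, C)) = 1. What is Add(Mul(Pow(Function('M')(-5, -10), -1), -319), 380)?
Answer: Add(380, Mul(Rational(319, 3), I, Pow(3, Rational(1, 2)))) ≈ Add(380.00, Mul(184.17, I))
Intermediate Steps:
C = 2 (C = Add(3, Mul(-1, 1)) = Add(3, -1) = 2)
Function('M')(U, k) = Mul(I, Pow(3, Rational(1, 2))) (Function('M')(U, k) = Pow(Add(-5, 2), Rational(1, 2)) = Pow(-3, Rational(1, 2)) = Mul(I, Pow(3, Rational(1, 2))))
Add(Mul(Pow(Function('M')(-5, -10), -1), -319), 380) = Add(Mul(Pow(Mul(I, Pow(3, Rational(1, 2))), -1), -319), 380) = Add(Mul(Mul(Rational(-1, 3), I, Pow(3, Rational(1, 2))), -319), 380) = Add(Mul(Rational(319, 3), I, Pow(3, Rational(1, 2))), 380) = Add(380, Mul(Rational(319, 3), I, Pow(3, Rational(1, 2))))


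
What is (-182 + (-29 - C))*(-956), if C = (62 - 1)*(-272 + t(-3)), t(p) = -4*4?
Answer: -16593292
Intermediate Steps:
t(p) = -16
C = -17568 (C = (62 - 1)*(-272 - 16) = 61*(-288) = -17568)
(-182 + (-29 - C))*(-956) = (-182 + (-29 - 1*(-17568)))*(-956) = (-182 + (-29 + 17568))*(-956) = (-182 + 17539)*(-956) = 17357*(-956) = -16593292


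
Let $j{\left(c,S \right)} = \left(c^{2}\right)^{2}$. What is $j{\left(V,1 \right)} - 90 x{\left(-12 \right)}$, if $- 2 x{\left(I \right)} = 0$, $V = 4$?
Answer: $256$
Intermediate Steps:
$x{\left(I \right)} = 0$ ($x{\left(I \right)} = \left(- \frac{1}{2}\right) 0 = 0$)
$j{\left(c,S \right)} = c^{4}$
$j{\left(V,1 \right)} - 90 x{\left(-12 \right)} = 4^{4} - 0 = 256 + 0 = 256$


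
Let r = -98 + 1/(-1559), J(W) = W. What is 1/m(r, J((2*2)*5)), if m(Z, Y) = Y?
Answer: 1/20 ≈ 0.050000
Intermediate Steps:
r = -152783/1559 (r = -98 - 1/1559 = -152783/1559 ≈ -98.001)
1/m(r, J((2*2)*5)) = 1/((2*2)*5) = 1/(4*5) = 1/20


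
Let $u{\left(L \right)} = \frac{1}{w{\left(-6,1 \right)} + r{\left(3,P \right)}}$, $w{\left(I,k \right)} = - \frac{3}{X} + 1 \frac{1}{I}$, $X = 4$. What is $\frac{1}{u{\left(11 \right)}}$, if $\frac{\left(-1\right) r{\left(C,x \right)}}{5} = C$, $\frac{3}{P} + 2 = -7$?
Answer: $- \frac{191}{12} \approx -15.917$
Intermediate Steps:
$P = - \frac{1}{3}$ ($P = \frac{3}{-2 - 7} = \frac{3}{-9} = 3 \left(- \frac{1}{9}\right) = - \frac{1}{3} \approx -0.33333$)
$r{\left(C,x \right)} = - 5 C$
$w{\left(I,k \right)} = - \frac{3}{4} + \frac{1}{I}$ ($w{\left(I,k \right)} = - \frac{3}{4} + 1 \frac{1}{I} = \left(-3\right) \frac{1}{4} + \frac{1}{I} = - \frac{3}{4} + \frac{1}{I}$)
$u{\left(L \right)} = - \frac{12}{191}$ ($u{\left(L \right)} = \frac{1}{\left(- \frac{3}{4} + \frac{1}{-6}\right) - 15} = \frac{1}{\left(- \frac{3}{4} - \frac{1}{6}\right) - 15} = \frac{1}{- \frac{11}{12} - 15} = \frac{1}{- \frac{191}{12}} = - \frac{12}{191}$)
$\frac{1}{u{\left(11 \right)}} = \frac{1}{- \frac{12}{191}} = - \frac{191}{12}$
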